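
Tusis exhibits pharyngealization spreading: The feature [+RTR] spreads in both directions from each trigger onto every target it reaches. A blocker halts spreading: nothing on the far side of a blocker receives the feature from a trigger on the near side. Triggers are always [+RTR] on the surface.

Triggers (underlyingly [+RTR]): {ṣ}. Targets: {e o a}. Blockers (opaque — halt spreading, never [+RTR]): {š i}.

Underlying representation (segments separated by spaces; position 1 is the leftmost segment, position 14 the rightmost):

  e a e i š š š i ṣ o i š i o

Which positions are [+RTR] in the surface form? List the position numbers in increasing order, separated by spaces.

From /ṣ/ at 9 rightward: 10 /o/ → [+RTR]; 11 /i/ blocks.
From /ṣ/ at 9 leftward: 8 /i/ blocks.
Targets with no active source: positions 1 2 3 14 stay [-emphatic].

9 10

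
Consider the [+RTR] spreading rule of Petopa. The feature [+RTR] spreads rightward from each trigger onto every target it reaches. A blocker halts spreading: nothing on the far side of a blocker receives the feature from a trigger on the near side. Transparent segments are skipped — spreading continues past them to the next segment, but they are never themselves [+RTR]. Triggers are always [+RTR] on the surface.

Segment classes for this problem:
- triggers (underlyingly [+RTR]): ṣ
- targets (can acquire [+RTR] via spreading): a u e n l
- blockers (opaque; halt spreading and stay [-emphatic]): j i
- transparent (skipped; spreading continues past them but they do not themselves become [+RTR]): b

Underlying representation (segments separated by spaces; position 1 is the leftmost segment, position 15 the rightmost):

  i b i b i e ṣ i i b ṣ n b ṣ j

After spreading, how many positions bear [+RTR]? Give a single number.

From /ṣ/ at 7 rightward: 8 /i/ blocks.
From /ṣ/ at 11 rightward: 12 /n/ → [+RTR]; 13 /b/ transparent; 14 /ṣ/ is itself a trigger — this domain ends here.
From /ṣ/ at 14 rightward: 15 /j/ blocks.
Target with no active source: position 6 stays [-emphatic].
[+RTR] positions on the surface: 7 11 12 14.

4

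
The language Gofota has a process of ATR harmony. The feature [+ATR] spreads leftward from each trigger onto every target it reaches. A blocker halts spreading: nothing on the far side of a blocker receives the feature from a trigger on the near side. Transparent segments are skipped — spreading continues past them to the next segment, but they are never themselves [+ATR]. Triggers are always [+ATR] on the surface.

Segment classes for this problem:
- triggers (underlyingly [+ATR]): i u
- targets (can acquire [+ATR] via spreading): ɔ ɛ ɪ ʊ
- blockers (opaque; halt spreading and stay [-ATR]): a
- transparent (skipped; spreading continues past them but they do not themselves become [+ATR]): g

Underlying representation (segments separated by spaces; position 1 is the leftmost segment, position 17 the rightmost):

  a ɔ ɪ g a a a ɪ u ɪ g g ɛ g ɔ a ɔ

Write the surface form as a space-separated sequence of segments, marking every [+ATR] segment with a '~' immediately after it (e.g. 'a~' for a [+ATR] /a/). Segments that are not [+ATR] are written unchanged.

a ɔ ɪ g a a a ɪ~ u~ ɪ g g ɛ g ɔ a ɔ

From /u/ at 9 leftward: 8 /ɪ/ → [+ATR]; 7 /a/ blocks.
Targets with no active source: positions 2 3 10 13 15 17 stay [-ATR].
[+ATR] positions on the surface: 8 9.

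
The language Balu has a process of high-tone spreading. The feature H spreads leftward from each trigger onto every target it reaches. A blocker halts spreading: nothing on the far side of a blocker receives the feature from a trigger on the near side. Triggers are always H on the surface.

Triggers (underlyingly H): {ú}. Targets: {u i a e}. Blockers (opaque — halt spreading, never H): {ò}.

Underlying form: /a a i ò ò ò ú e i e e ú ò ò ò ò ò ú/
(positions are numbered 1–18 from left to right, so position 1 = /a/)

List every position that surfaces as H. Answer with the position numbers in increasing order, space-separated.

7 8 9 10 11 12 18

From /ú/ at 7 leftward: 6 /ò/ blocks.
From /ú/ at 12 leftward: 11 /e/ → H; 10 /e/ → H; 9 /i/ → H; 8 /e/ → H; 7 /ú/ is itself a trigger — this domain ends here.
From /ú/ at 18 leftward: 17 /ò/ blocks.
Targets with no active source: positions 1 2 3 stay [-high tone].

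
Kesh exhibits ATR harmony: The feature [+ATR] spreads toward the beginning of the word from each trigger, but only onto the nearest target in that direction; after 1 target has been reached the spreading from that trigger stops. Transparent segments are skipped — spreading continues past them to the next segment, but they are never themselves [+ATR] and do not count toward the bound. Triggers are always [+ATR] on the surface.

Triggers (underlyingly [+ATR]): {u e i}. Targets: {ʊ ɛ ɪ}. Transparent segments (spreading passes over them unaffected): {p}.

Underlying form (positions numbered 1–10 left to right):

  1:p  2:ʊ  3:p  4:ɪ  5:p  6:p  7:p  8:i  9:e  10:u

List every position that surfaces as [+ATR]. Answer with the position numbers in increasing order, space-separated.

From /i/ at 8 leftward: 7 /p/ transparent; 6 /p/ transparent; 5 /p/ transparent; 4 /ɪ/ → [+ATR]; bound reached.
From /e/ at 9 leftward: 8 /i/ is itself a trigger — this domain ends here.
From /u/ at 10 leftward: 9 /e/ is itself a trigger — this domain ends here.
Target with no active source: position 2 stays [-ATR].

4 8 9 10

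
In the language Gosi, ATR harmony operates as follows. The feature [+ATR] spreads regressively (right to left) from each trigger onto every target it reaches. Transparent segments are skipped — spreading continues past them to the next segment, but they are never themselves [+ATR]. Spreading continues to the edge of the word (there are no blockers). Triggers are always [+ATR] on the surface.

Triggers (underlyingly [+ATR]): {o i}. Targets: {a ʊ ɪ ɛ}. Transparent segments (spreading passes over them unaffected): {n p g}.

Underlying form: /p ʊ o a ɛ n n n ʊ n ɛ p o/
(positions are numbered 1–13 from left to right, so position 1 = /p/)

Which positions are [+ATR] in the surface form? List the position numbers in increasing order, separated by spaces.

From /o/ at 3 leftward: 2 /ʊ/ → [+ATR]; 1 /p/ transparent; word edge.
From /o/ at 13 leftward: 12 /p/ transparent; 11 /ɛ/ → [+ATR]; 10 /n/ transparent; 9 /ʊ/ → [+ATR]; 8 /n/ transparent; 7 /n/ transparent; 6 /n/ transparent; 5 /ɛ/ → [+ATR]; 4 /a/ → [+ATR]; 3 /o/ is itself a trigger — this domain ends here.

2 3 4 5 9 11 13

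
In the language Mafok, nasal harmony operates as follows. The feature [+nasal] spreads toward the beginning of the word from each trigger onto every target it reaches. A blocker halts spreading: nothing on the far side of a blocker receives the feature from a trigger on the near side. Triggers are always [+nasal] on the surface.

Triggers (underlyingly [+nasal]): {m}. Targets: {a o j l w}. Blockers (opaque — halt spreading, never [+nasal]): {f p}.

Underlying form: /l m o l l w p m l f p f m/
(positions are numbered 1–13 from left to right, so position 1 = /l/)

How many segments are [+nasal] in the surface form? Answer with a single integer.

From /m/ at 2 leftward: 1 /l/ → [+nasal]; word edge.
From /m/ at 8 leftward: 7 /p/ blocks.
From /m/ at 13 leftward: 12 /f/ blocks.
Targets with no active source: positions 3 4 5 6 9 stay [-nasal].
[+nasal] positions on the surface: 1 2 8 13.

4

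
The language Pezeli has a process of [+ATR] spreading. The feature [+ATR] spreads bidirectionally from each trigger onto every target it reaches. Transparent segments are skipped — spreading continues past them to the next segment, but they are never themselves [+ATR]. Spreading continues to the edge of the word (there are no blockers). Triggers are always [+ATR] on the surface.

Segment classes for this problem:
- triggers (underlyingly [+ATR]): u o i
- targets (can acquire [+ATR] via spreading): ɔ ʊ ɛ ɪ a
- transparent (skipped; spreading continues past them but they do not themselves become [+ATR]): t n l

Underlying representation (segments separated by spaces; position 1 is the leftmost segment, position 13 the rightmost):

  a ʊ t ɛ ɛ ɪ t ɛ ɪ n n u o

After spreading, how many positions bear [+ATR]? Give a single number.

From /u/ at 12 rightward: 13 /o/ is itself a trigger — this domain ends here.
From /u/ at 12 leftward: 11 /n/ transparent; 10 /n/ transparent; 9 /ɪ/ → [+ATR]; 8 /ɛ/ → [+ATR]; 7 /t/ transparent; 6 /ɪ/ → [+ATR]; 5 /ɛ/ → [+ATR]; 4 /ɛ/ → [+ATR]; 3 /t/ transparent; 2 /ʊ/ → [+ATR]; 1 /a/ → [+ATR]; word edge.
From /o/ at 13 rightward: word edge.
From /o/ at 13 leftward: 12 /u/ is itself a trigger — this domain ends here.
[+ATR] positions on the surface: 1 2 4 5 6 8 9 12 13.

9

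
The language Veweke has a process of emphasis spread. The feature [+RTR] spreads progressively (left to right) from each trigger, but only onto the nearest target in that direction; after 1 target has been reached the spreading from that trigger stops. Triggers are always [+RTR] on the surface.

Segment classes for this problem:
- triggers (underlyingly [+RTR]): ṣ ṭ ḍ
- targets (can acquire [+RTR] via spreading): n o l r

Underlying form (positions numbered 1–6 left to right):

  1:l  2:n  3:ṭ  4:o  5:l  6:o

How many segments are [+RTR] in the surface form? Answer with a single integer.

From /ṭ/ at 3 rightward: 4 /o/ → [+RTR]; bound reached.
Targets with no active source: positions 1 2 5 6 stay [-emphatic].
[+RTR] positions on the surface: 3 4.

2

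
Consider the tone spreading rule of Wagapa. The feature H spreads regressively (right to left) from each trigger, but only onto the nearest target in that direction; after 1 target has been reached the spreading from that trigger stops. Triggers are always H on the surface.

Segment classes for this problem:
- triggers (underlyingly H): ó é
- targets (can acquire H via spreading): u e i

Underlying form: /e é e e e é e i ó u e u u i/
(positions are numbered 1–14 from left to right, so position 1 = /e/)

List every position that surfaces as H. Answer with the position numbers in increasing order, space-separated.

From /é/ at 2 leftward: 1 /e/ → H; bound reached.
From /é/ at 6 leftward: 5 /e/ → H; bound reached.
From /ó/ at 9 leftward: 8 /i/ → H; bound reached.
Targets with no active source: positions 3 4 7 10 11 12 13 14 stay [-high tone].

1 2 5 6 8 9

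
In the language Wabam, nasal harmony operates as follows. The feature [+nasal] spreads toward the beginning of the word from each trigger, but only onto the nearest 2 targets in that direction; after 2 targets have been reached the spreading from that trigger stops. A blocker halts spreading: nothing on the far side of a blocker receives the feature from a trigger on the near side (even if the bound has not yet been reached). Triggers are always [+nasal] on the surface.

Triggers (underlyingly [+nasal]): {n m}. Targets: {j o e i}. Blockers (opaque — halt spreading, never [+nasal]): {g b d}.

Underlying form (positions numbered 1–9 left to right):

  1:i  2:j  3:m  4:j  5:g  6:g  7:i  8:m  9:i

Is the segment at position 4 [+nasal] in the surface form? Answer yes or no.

no

From /m/ at 3 leftward: 2 /j/ → [+nasal]; 1 /i/ → [+nasal]; bound reached.
From /m/ at 8 leftward: 7 /i/ → [+nasal]; 6 /g/ blocks.
Targets with no active source: positions 4 9 stay [-nasal].
[+nasal] positions on the surface: 1 2 3 7 8.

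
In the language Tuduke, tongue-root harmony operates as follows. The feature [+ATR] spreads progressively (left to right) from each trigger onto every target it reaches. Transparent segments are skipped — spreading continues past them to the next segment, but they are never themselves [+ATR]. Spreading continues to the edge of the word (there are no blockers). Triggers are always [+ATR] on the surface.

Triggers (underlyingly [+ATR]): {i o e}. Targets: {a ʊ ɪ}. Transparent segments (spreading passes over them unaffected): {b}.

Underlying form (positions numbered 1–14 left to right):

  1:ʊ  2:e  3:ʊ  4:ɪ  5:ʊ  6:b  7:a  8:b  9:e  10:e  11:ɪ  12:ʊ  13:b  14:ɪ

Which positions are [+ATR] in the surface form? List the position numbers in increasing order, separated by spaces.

From /e/ at 2 rightward: 3 /ʊ/ → [+ATR]; 4 /ɪ/ → [+ATR]; 5 /ʊ/ → [+ATR]; 6 /b/ transparent; 7 /a/ → [+ATR]; 8 /b/ transparent; 9 /e/ is itself a trigger — this domain ends here.
From /e/ at 9 rightward: 10 /e/ is itself a trigger — this domain ends here.
From /e/ at 10 rightward: 11 /ɪ/ → [+ATR]; 12 /ʊ/ → [+ATR]; 13 /b/ transparent; 14 /ɪ/ → [+ATR]; word edge.
Target with no active source: position 1 stays [-ATR].

2 3 4 5 7 9 10 11 12 14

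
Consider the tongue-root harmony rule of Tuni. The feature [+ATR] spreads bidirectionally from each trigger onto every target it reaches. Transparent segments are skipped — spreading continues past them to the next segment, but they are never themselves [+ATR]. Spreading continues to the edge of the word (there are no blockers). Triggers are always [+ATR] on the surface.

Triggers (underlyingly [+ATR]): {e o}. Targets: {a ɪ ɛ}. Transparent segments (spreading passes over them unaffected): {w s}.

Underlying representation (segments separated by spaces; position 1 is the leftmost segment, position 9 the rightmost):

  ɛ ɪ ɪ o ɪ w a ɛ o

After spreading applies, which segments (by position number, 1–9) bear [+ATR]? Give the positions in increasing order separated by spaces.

From /o/ at 4 rightward: 5 /ɪ/ → [+ATR]; 6 /w/ transparent; 7 /a/ → [+ATR]; 8 /ɛ/ → [+ATR]; 9 /o/ is itself a trigger — this domain ends here.
From /o/ at 4 leftward: 3 /ɪ/ → [+ATR]; 2 /ɪ/ → [+ATR]; 1 /ɛ/ → [+ATR]; word edge.
From /o/ at 9 rightward: word edge.
From /o/ at 9 leftward: 8 /ɛ/ → [+ATR]; 7 /a/ → [+ATR]; 6 /w/ transparent; 5 /ɪ/ → [+ATR]; 4 /o/ is itself a trigger — this domain ends here.

1 2 3 4 5 7 8 9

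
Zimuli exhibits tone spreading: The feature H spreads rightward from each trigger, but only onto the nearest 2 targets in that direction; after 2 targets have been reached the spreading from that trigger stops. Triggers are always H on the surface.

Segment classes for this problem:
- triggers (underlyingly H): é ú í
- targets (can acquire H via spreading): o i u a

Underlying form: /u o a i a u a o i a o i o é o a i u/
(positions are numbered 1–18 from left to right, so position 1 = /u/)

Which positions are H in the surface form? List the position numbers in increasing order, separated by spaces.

14 15 16

From /é/ at 14 rightward: 15 /o/ → H; 16 /a/ → H; bound reached.
Targets with no active source: positions 1 2 3 4 5 6 7 8 9 10 11 12 13 17 18 stay [-high tone].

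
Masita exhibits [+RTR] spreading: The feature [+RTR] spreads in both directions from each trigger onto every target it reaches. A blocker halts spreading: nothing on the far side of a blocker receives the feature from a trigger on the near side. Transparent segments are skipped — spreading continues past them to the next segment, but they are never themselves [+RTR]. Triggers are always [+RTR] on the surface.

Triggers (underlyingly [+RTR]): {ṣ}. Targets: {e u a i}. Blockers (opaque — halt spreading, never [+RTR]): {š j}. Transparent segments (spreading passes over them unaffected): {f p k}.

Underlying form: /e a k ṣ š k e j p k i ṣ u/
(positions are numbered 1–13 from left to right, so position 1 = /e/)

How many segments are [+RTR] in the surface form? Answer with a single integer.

From /ṣ/ at 4 rightward: 5 /š/ blocks.
From /ṣ/ at 4 leftward: 3 /k/ transparent; 2 /a/ → [+RTR]; 1 /e/ → [+RTR]; word edge.
From /ṣ/ at 12 rightward: 13 /u/ → [+RTR]; word edge.
From /ṣ/ at 12 leftward: 11 /i/ → [+RTR]; 10 /k/ transparent; 9 /p/ transparent; 8 /j/ blocks.
Target with no active source: position 7 stays [-emphatic].
[+RTR] positions on the surface: 1 2 4 11 12 13.

6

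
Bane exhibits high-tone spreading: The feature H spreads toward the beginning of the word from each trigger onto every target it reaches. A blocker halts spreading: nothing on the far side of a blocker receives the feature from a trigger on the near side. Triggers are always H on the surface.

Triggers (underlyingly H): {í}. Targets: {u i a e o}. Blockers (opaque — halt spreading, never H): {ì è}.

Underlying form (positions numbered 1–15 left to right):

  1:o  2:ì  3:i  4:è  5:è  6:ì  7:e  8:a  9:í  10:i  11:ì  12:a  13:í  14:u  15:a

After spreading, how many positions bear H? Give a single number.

5

From /í/ at 9 leftward: 8 /a/ → H; 7 /e/ → H; 6 /ì/ blocks.
From /í/ at 13 leftward: 12 /a/ → H; 11 /ì/ blocks.
Targets with no active source: positions 1 3 10 14 15 stay [-high tone].
H positions on the surface: 7 8 9 12 13.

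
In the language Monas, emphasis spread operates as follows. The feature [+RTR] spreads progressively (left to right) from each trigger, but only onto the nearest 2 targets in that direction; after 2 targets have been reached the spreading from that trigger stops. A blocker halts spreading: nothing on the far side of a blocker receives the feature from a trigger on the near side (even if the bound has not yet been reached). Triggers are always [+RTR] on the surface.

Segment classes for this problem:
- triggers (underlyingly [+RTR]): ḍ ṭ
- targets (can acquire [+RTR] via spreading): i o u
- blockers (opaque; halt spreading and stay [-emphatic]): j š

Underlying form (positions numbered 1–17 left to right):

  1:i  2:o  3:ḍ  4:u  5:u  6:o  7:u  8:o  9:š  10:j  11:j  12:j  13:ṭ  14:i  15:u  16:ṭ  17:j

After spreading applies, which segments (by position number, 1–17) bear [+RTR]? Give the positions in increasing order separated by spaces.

From /ḍ/ at 3 rightward: 4 /u/ → [+RTR]; 5 /u/ → [+RTR]; bound reached.
From /ṭ/ at 13 rightward: 14 /i/ → [+RTR]; 15 /u/ → [+RTR]; bound reached.
From /ṭ/ at 16 rightward: 17 /j/ blocks.
Targets with no active source: positions 1 2 6 7 8 stay [-emphatic].

3 4 5 13 14 15 16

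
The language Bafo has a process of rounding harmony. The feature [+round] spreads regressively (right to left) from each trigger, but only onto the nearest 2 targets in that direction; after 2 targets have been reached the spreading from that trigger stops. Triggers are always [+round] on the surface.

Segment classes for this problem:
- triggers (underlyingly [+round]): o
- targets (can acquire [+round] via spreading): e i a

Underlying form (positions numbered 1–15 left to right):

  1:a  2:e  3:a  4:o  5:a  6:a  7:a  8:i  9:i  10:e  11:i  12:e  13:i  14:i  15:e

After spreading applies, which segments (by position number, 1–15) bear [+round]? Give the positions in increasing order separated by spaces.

2 3 4

From /o/ at 4 leftward: 3 /a/ → [+round]; 2 /e/ → [+round]; bound reached.
Targets with no active source: positions 1 5 6 7 8 9 10 11 12 13 14 15 stay [-round].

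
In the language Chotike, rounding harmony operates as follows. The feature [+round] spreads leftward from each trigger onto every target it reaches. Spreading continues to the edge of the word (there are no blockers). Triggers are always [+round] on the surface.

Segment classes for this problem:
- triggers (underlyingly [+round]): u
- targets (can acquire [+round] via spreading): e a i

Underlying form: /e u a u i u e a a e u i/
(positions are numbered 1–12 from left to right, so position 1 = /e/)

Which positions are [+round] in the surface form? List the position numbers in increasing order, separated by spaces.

From /u/ at 2 leftward: 1 /e/ → [+round]; word edge.
From /u/ at 4 leftward: 3 /a/ → [+round]; 2 /u/ is itself a trigger — this domain ends here.
From /u/ at 6 leftward: 5 /i/ → [+round]; 4 /u/ is itself a trigger — this domain ends here.
From /u/ at 11 leftward: 10 /e/ → [+round]; 9 /a/ → [+round]; 8 /a/ → [+round]; 7 /e/ → [+round]; 6 /u/ is itself a trigger — this domain ends here.
Target with no active source: position 12 stays [-round].

1 2 3 4 5 6 7 8 9 10 11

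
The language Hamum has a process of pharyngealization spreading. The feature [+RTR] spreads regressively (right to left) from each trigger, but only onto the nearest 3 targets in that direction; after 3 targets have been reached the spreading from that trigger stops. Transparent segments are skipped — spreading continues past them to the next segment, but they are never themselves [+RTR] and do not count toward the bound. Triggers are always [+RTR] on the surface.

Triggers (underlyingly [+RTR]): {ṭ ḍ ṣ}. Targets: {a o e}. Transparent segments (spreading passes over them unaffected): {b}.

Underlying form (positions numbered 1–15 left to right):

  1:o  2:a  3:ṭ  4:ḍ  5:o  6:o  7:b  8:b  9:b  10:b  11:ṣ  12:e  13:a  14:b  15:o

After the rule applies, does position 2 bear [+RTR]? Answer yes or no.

yes

From /ṭ/ at 3 leftward: 2 /a/ → [+RTR]; 1 /o/ → [+RTR]; word edge.
From /ḍ/ at 4 leftward: 3 /ṭ/ is itself a trigger — this domain ends here.
From /ṣ/ at 11 leftward: 10 /b/ transparent; 9 /b/ transparent; 8 /b/ transparent; 7 /b/ transparent; 6 /o/ → [+RTR]; 5 /o/ → [+RTR]; 4 /ḍ/ is itself a trigger — this domain ends here.
Targets with no active source: positions 12 13 15 stay [-emphatic].
[+RTR] positions on the surface: 1 2 3 4 5 6 11.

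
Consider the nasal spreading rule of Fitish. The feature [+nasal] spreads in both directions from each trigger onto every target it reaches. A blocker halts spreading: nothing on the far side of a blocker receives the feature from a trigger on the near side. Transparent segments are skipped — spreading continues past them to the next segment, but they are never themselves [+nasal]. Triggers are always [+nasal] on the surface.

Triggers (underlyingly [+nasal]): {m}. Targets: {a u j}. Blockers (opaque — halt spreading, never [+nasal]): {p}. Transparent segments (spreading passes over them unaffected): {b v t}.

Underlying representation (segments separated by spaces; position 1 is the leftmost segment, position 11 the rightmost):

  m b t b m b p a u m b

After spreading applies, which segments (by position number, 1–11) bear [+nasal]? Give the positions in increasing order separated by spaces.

From /m/ at 1 rightward: 2 /b/ transparent; 3 /t/ transparent; 4 /b/ transparent; 5 /m/ is itself a trigger — this domain ends here.
From /m/ at 1 leftward: word edge.
From /m/ at 5 rightward: 6 /b/ transparent; 7 /p/ blocks.
From /m/ at 5 leftward: 4 /b/ transparent; 3 /t/ transparent; 2 /b/ transparent; 1 /m/ is itself a trigger — this domain ends here.
From /m/ at 10 rightward: 11 /b/ transparent; word edge.
From /m/ at 10 leftward: 9 /u/ → [+nasal]; 8 /a/ → [+nasal]; 7 /p/ blocks.

1 5 8 9 10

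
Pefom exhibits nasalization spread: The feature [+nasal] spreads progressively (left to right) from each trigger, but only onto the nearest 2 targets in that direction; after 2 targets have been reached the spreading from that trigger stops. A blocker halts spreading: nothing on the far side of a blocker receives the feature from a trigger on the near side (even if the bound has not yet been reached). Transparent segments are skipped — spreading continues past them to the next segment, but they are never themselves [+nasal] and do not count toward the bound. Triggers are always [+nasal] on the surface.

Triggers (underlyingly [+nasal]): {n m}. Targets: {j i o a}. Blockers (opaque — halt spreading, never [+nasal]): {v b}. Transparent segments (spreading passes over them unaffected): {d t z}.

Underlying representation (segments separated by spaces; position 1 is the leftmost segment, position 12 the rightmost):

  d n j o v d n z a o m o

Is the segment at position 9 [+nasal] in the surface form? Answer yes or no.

From /n/ at 2 rightward: 3 /j/ → [+nasal]; 4 /o/ → [+nasal]; bound reached.
From /n/ at 7 rightward: 8 /z/ transparent; 9 /a/ → [+nasal]; 10 /o/ → [+nasal]; bound reached.
From /m/ at 11 rightward: 12 /o/ → [+nasal]; word edge.
[+nasal] positions on the surface: 2 3 4 7 9 10 11 12.

yes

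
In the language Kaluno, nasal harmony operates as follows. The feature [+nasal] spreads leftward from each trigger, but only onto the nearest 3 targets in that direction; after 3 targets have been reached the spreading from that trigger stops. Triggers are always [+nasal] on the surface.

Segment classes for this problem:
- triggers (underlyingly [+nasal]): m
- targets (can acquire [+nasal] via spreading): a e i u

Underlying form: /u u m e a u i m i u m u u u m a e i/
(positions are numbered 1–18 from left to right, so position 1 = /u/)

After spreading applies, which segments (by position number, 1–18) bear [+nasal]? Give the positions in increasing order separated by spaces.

1 2 3 5 6 7 8 9 10 11 12 13 14 15

From /m/ at 3 leftward: 2 /u/ → [+nasal]; 1 /u/ → [+nasal]; word edge.
From /m/ at 8 leftward: 7 /i/ → [+nasal]; 6 /u/ → [+nasal]; 5 /a/ → [+nasal]; bound reached.
From /m/ at 11 leftward: 10 /u/ → [+nasal]; 9 /i/ → [+nasal]; 8 /m/ is itself a trigger — this domain ends here.
From /m/ at 15 leftward: 14 /u/ → [+nasal]; 13 /u/ → [+nasal]; 12 /u/ → [+nasal]; bound reached.
Targets with no active source: positions 4 16 17 18 stay [-nasal].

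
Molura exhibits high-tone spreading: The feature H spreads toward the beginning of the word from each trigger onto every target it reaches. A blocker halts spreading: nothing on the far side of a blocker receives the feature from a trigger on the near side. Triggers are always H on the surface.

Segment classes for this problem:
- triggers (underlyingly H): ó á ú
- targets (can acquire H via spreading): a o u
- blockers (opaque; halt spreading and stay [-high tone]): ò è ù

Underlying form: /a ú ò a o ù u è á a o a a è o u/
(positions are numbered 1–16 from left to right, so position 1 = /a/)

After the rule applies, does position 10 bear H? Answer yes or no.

no

From /ú/ at 2 leftward: 1 /a/ → H; word edge.
From /á/ at 9 leftward: 8 /è/ blocks.
Targets with no active source: positions 4 5 7 10 11 12 13 15 16 stay [-high tone].
H positions on the surface: 1 2 9.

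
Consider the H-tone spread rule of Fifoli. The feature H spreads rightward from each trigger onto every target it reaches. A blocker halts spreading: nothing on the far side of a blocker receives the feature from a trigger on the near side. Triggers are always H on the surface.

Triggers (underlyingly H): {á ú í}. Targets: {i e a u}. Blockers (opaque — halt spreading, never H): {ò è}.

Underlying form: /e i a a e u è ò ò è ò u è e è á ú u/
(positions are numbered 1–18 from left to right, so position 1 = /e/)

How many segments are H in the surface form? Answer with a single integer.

3

From /á/ at 16 rightward: 17 /ú/ is itself a trigger — this domain ends here.
From /ú/ at 17 rightward: 18 /u/ → H; word edge.
Targets with no active source: positions 1 2 3 4 5 6 12 14 stay [-high tone].
H positions on the surface: 16 17 18.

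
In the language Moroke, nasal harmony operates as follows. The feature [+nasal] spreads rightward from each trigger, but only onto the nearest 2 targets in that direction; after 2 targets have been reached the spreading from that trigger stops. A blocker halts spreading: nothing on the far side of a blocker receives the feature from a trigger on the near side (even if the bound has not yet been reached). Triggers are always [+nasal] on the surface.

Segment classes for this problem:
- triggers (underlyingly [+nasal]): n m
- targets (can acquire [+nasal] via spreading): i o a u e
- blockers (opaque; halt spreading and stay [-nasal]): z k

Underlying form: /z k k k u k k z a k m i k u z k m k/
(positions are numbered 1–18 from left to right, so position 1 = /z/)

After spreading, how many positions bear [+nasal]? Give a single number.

From /m/ at 11 rightward: 12 /i/ → [+nasal]; 13 /k/ blocks.
From /m/ at 17 rightward: 18 /k/ blocks.
Targets with no active source: positions 5 9 14 stay [-nasal].
[+nasal] positions on the surface: 11 12 17.

3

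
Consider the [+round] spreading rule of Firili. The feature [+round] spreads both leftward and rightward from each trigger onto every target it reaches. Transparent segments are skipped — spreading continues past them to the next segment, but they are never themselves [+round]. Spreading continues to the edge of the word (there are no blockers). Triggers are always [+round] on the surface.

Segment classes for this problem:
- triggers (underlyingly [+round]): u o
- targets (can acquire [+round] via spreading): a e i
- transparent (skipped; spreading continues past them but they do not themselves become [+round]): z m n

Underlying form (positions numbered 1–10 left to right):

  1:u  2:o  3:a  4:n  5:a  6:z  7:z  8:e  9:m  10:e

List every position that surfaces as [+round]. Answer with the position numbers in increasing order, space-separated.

1 2 3 5 8 10

From /u/ at 1 rightward: 2 /o/ is itself a trigger — this domain ends here.
From /u/ at 1 leftward: word edge.
From /o/ at 2 rightward: 3 /a/ → [+round]; 4 /n/ transparent; 5 /a/ → [+round]; 6 /z/ transparent; 7 /z/ transparent; 8 /e/ → [+round]; 9 /m/ transparent; 10 /e/ → [+round]; word edge.
From /o/ at 2 leftward: 1 /u/ is itself a trigger — this domain ends here.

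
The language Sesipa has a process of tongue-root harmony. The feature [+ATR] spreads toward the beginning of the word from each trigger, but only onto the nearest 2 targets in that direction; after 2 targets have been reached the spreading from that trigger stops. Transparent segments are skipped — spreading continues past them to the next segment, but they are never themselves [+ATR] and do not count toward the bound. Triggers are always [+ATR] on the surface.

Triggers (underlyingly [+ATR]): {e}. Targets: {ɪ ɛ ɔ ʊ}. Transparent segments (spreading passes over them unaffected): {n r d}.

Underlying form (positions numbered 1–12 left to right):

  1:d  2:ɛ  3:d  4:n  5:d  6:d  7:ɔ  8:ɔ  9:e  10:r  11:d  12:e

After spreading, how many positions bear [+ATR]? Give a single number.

From /e/ at 9 leftward: 8 /ɔ/ → [+ATR]; 7 /ɔ/ → [+ATR]; bound reached.
From /e/ at 12 leftward: 11 /d/ transparent; 10 /r/ transparent; 9 /e/ is itself a trigger — this domain ends here.
Target with no active source: position 2 stays [-ATR].
[+ATR] positions on the surface: 7 8 9 12.

4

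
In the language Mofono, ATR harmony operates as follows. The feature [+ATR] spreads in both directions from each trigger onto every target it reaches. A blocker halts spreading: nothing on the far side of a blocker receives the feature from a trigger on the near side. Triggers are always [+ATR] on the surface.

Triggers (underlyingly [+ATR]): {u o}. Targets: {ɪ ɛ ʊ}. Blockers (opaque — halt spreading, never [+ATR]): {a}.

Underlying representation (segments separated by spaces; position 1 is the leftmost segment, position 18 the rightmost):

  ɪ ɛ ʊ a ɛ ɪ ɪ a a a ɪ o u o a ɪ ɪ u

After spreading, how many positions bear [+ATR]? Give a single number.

7

From /o/ at 12 rightward: 13 /u/ is itself a trigger — this domain ends here.
From /o/ at 12 leftward: 11 /ɪ/ → [+ATR]; 10 /a/ blocks.
From /u/ at 13 rightward: 14 /o/ is itself a trigger — this domain ends here.
From /u/ at 13 leftward: 12 /o/ is itself a trigger — this domain ends here.
From /o/ at 14 rightward: 15 /a/ blocks.
From /o/ at 14 leftward: 13 /u/ is itself a trigger — this domain ends here.
From /u/ at 18 rightward: word edge.
From /u/ at 18 leftward: 17 /ɪ/ → [+ATR]; 16 /ɪ/ → [+ATR]; 15 /a/ blocks.
Targets with no active source: positions 1 2 3 5 6 7 stay [-ATR].
[+ATR] positions on the surface: 11 12 13 14 16 17 18.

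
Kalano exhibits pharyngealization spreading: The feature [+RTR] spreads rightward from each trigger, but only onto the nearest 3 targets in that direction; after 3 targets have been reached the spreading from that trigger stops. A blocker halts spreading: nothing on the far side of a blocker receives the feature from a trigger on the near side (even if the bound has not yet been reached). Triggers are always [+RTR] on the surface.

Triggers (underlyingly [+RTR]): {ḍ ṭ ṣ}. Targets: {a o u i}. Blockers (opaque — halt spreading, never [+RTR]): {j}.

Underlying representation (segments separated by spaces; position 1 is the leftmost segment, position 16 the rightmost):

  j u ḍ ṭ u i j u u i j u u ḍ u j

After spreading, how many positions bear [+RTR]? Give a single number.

From /ḍ/ at 3 rightward: 4 /ṭ/ is itself a trigger — this domain ends here.
From /ṭ/ at 4 rightward: 5 /u/ → [+RTR]; 6 /i/ → [+RTR]; 7 /j/ blocks.
From /ḍ/ at 14 rightward: 15 /u/ → [+RTR]; 16 /j/ blocks.
Targets with no active source: positions 2 8 9 10 12 13 stay [-emphatic].
[+RTR] positions on the surface: 3 4 5 6 14 15.

6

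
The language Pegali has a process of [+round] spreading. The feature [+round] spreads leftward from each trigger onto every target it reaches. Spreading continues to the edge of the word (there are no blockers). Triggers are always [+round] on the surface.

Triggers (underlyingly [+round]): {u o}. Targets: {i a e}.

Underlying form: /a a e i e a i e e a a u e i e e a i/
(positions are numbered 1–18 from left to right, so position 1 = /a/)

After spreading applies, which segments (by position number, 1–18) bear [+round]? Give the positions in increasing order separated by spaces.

1 2 3 4 5 6 7 8 9 10 11 12

From /u/ at 12 leftward: 11 /a/ → [+round]; 10 /a/ → [+round]; 9 /e/ → [+round]; 8 /e/ → [+round]; 7 /i/ → [+round]; 6 /a/ → [+round]; 5 /e/ → [+round]; 4 /i/ → [+round]; 3 /e/ → [+round]; 2 /a/ → [+round]; 1 /a/ → [+round]; word edge.
Targets with no active source: positions 13 14 15 16 17 18 stay [-round].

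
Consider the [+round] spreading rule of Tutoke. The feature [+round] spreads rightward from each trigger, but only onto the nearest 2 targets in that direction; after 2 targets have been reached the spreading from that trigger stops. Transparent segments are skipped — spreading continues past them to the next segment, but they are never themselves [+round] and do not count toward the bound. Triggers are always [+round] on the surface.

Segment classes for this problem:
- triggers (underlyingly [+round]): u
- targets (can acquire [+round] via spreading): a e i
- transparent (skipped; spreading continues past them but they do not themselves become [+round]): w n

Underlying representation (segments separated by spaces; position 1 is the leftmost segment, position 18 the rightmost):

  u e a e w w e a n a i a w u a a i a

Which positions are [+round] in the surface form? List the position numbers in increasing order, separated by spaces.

From /u/ at 1 rightward: 2 /e/ → [+round]; 3 /a/ → [+round]; bound reached.
From /u/ at 14 rightward: 15 /a/ → [+round]; 16 /a/ → [+round]; bound reached.
Targets with no active source: positions 4 7 8 10 11 12 17 18 stay [-round].

1 2 3 14 15 16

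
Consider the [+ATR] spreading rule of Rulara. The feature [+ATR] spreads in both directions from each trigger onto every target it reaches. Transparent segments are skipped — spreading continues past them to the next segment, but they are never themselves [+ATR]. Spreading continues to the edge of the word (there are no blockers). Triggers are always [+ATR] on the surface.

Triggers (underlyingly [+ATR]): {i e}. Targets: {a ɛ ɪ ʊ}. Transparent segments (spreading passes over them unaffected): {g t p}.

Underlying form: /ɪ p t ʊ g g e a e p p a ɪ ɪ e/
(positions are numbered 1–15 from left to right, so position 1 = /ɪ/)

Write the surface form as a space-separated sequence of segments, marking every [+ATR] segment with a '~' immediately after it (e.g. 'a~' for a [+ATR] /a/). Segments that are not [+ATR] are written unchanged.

From /e/ at 7 rightward: 8 /a/ → [+ATR]; 9 /e/ is itself a trigger — this domain ends here.
From /e/ at 7 leftward: 6 /g/ transparent; 5 /g/ transparent; 4 /ʊ/ → [+ATR]; 3 /t/ transparent; 2 /p/ transparent; 1 /ɪ/ → [+ATR]; word edge.
From /e/ at 9 rightward: 10 /p/ transparent; 11 /p/ transparent; 12 /a/ → [+ATR]; 13 /ɪ/ → [+ATR]; 14 /ɪ/ → [+ATR]; 15 /e/ is itself a trigger — this domain ends here.
From /e/ at 9 leftward: 8 /a/ → [+ATR]; 7 /e/ is itself a trigger — this domain ends here.
From /e/ at 15 rightward: word edge.
From /e/ at 15 leftward: 14 /ɪ/ → [+ATR]; 13 /ɪ/ → [+ATR]; 12 /a/ → [+ATR]; 11 /p/ transparent; 10 /p/ transparent; 9 /e/ is itself a trigger — this domain ends here.
[+ATR] positions on the surface: 1 4 7 8 9 12 13 14 15.

ɪ~ p t ʊ~ g g e~ a~ e~ p p a~ ɪ~ ɪ~ e~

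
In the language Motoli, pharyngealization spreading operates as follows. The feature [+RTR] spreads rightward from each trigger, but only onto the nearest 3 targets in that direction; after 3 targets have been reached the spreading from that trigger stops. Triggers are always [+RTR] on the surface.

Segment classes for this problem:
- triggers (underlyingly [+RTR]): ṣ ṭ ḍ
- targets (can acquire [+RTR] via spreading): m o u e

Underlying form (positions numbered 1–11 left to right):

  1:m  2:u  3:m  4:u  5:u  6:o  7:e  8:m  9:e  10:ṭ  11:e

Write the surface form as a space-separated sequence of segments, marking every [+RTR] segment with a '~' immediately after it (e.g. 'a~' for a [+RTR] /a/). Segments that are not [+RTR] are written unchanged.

From /ṭ/ at 10 rightward: 11 /e/ → [+RTR]; word edge.
Targets with no active source: positions 1 2 3 4 5 6 7 8 9 stay [-emphatic].
[+RTR] positions on the surface: 10 11.

m u m u u o e m e ṭ~ e~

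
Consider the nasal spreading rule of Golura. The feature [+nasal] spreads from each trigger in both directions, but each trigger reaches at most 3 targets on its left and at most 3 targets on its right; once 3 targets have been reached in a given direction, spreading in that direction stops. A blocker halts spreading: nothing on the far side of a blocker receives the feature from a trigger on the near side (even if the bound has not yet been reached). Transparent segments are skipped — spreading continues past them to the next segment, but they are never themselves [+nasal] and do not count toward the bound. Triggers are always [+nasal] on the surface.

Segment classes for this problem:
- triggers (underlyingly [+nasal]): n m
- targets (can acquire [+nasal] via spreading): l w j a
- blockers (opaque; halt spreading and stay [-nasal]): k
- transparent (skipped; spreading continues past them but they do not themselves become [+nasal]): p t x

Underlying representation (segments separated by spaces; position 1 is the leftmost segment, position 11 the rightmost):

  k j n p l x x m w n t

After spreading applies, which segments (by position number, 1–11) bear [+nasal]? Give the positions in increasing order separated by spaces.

2 3 5 8 9 10

From /n/ at 3 rightward: 4 /p/ transparent; 5 /l/ → [+nasal]; 6 /x/ transparent; 7 /x/ transparent; 8 /m/ is itself a trigger — this domain ends here.
From /n/ at 3 leftward: 2 /j/ → [+nasal]; 1 /k/ blocks.
From /m/ at 8 rightward: 9 /w/ → [+nasal]; 10 /n/ is itself a trigger — this domain ends here.
From /m/ at 8 leftward: 7 /x/ transparent; 6 /x/ transparent; 5 /l/ → [+nasal]; 4 /p/ transparent; 3 /n/ is itself a trigger — this domain ends here.
From /n/ at 10 rightward: 11 /t/ transparent; word edge.
From /n/ at 10 leftward: 9 /w/ → [+nasal]; 8 /m/ is itself a trigger — this domain ends here.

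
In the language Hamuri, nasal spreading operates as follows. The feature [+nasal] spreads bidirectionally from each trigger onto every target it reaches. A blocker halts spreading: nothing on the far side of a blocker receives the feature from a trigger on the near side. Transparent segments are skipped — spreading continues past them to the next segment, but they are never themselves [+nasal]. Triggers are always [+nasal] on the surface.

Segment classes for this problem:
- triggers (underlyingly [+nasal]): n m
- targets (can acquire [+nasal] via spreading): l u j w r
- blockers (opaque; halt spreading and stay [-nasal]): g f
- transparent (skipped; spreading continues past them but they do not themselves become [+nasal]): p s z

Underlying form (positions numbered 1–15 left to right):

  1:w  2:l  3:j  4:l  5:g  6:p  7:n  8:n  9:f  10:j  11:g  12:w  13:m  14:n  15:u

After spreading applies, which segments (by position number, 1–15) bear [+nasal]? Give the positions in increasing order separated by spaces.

7 8 12 13 14 15

From /n/ at 7 rightward: 8 /n/ is itself a trigger — this domain ends here.
From /n/ at 7 leftward: 6 /p/ transparent; 5 /g/ blocks.
From /n/ at 8 rightward: 9 /f/ blocks.
From /n/ at 8 leftward: 7 /n/ is itself a trigger — this domain ends here.
From /m/ at 13 rightward: 14 /n/ is itself a trigger — this domain ends here.
From /m/ at 13 leftward: 12 /w/ → [+nasal]; 11 /g/ blocks.
From /n/ at 14 rightward: 15 /u/ → [+nasal]; word edge.
From /n/ at 14 leftward: 13 /m/ is itself a trigger — this domain ends here.
Targets with no active source: positions 1 2 3 4 10 stay [-nasal].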